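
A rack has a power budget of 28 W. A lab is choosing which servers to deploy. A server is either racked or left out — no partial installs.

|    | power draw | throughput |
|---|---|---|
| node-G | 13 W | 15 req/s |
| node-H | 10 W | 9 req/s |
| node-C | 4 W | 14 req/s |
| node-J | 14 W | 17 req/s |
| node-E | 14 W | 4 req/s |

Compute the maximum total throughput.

Take node-H, node-C, and node-J: power draw 10 + 4 + 14 = 28 ≤ 28, throughput 9 + 14 + 17 = 40.
No other feasible combination does better.

40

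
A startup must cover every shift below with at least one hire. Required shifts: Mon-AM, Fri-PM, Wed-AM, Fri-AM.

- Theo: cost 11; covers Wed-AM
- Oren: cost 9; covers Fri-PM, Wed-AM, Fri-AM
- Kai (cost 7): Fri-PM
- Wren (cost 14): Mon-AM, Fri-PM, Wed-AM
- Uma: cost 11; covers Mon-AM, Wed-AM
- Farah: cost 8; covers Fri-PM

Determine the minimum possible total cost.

This is an integer covering problem.
Choose Oren and Uma: together they cover Mon-AM, Fri-PM, Wed-AM, Fri-AM — every shift.
Total cost: 9 + 11 = 20.
No cover costs less than 20.

20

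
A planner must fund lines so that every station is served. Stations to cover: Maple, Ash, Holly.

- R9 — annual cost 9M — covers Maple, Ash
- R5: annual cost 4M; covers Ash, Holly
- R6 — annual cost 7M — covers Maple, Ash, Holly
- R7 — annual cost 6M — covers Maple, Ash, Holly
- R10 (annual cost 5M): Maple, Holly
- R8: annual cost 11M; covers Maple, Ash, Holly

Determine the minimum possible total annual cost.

6

R7 alone covers Maple, Ash, Holly — every station.
Total annual cost: 6.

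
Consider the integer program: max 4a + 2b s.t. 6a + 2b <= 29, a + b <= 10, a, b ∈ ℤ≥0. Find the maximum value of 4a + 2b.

24

Relaxing integrality, the LP optimum is 24.50 at (a,b) = (2.25, 7.75), which is not an integer point.
(a,b)=(2,8): 6·2+2·8=28≤29, 1·2+1·8=10≤10, objective 24.
(a,b)=(2,7): 6·2+2·7=26≤29, 1·2+1·7=9≤10, objective 22.
The best lattice point is (2,8), giving 24.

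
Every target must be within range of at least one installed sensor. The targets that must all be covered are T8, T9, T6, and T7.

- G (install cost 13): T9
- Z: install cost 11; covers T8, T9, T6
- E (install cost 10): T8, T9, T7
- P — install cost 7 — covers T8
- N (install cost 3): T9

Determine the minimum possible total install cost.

21

This is a weighted set-cover instance.
The greedy cost-per-new-target heuristic would pick N, E, and Z for 24, but a cheaper cover exists.
Choose Z and E: together they cover T8, T9, T6, T7 — every target.
Total install cost: 11 + 10 = 21.
No cover costs less than 21.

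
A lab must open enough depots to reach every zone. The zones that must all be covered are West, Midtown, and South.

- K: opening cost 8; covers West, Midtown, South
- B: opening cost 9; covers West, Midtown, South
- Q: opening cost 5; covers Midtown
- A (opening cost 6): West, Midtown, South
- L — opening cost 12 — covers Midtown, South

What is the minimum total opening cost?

6

A alone covers West, Midtown, South — every zone.
Total opening cost: 6.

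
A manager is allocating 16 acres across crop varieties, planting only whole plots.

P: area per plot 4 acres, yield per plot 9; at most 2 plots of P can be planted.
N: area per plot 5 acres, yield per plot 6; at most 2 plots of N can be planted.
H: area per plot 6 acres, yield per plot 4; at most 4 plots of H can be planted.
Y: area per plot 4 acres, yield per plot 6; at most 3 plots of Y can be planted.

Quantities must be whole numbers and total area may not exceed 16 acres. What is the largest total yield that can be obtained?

30

Take 2×P and 2×Y: area 16 ≤ 16, yield 2·9 + 2·6 = 30.
P has the best ratio (9/4) and is taken to its limit of 2; remaining capacity is filled optimally with the others.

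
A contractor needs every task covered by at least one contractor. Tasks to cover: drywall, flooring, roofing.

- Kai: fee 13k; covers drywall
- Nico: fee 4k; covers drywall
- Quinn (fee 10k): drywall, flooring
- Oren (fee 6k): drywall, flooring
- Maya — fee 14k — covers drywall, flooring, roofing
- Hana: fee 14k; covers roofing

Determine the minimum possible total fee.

14

The greedy cost-per-new-task heuristic would pick Oren and Maya for 20, but a cheaper cover exists.
Maya alone covers drywall, flooring, roofing — every task.
Total fee: 14.
No cover costs less than 14.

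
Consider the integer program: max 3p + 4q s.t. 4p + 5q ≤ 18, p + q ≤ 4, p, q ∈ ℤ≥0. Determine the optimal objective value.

(p,q)=(2,2): 4·2+5·2=18≤18, 1·2+1·2=4≤4, objective 14.
(p,q)=(3,1): 4·3+5·1=17≤18, 1·3+1·1=4≤4, objective 13.
The best lattice point is (2,2), giving 14.

14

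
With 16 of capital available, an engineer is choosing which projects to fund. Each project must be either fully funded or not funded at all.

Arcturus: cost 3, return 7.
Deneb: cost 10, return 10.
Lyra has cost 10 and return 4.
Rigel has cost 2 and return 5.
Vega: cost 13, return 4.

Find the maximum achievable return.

22

Treat it as a binary knapsack problem.
Arcturus + Deneb + Rigel: cost 3 + 10 + 2 = 15 ≤ 16, return 7 + 10 + 5 = 22.
Arcturus + Lyra + Rigel: cost 3 + 10 + 2 = 15 ≤ 16, return 7 + 4 + 5 = 16.
Arcturus + Deneb: cost 3 + 10 = 13 ≤ 16, return 7 + 10 = 17.
Best is Arcturus, Deneb, and Rigel with total return 22.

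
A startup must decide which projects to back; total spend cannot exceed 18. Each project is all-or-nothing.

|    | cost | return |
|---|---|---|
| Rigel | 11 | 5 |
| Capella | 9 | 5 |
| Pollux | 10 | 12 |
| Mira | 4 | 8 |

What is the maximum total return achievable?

20

Pollux + Mira: cost 10 + 4 = 14 ≤ 18, return 12 + 8 = 20.
Capella + Mira: cost 9 + 4 = 13 ≤ 18, return 5 + 8 = 13.
Best is Pollux and Mira with total return 20.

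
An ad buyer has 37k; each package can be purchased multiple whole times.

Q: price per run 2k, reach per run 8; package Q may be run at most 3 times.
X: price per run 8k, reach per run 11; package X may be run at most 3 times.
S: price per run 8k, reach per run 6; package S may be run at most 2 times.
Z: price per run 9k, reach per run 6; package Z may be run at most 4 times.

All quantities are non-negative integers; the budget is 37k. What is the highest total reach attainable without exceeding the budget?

57

2×Q, 3×X, and 1×Z: price 37 ≤ 37, reach 2·8 + 3·11 + 1·6 = 55.
3×Q and 3×X: price 30 ≤ 37, reach 3·8 + 3·11 = 57.
Best is 57.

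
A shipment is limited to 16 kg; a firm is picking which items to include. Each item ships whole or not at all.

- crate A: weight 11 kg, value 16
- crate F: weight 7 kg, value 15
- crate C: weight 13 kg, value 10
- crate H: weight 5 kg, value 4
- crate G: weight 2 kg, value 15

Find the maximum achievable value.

crate A + crate G: weight 11 + 2 = 13 ≤ 16, value 16 + 15 = 31.
crate F + crate H + crate G: weight 7 + 5 + 2 = 14 ≤ 16, value 15 + 4 + 15 = 34.
crate F + crate G: weight 7 + 2 = 9 ≤ 16, value 15 + 15 = 30.
Best is crate F, crate H, and crate G with total value 34.

34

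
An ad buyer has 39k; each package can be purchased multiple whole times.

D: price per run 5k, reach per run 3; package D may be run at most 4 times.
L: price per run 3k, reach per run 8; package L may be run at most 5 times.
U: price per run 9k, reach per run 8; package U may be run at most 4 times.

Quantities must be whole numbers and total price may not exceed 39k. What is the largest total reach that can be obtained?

59

3×D, 5×L, and 1×U: price 39 ≤ 39, reach 3·3 + 5·8 + 1·8 = 57.
1×D, 5×L, and 2×U: price 38 ≤ 39, reach 1·3 + 5·8 + 2·8 = 59.
Best is 59.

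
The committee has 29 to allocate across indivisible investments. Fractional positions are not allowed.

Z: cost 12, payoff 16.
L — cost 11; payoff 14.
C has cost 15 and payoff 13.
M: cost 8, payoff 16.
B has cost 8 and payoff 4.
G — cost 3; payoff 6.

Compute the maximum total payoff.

This is a 0-1 knapsack instance.
Take Z, M, and G: cost 12 + 8 + 3 = 23 ≤ 29, payoff 16 + 16 + 6 = 38.
No other feasible combination does better.

38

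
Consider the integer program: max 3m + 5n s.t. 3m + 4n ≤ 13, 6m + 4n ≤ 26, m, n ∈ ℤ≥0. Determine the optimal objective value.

(m,n)=(0,3) is feasible, giving 15.
(m,n)=(1,2) is feasible, giving 13.
(m,n)=(0,2) is feasible, giving 10.
The best lattice point is (0,3), giving 15.

15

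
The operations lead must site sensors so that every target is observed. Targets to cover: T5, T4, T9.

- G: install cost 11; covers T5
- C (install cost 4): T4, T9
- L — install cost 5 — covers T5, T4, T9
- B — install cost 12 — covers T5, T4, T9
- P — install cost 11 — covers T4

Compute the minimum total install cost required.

5

L alone covers T5, T4, T9 — every target.
Total install cost: 5.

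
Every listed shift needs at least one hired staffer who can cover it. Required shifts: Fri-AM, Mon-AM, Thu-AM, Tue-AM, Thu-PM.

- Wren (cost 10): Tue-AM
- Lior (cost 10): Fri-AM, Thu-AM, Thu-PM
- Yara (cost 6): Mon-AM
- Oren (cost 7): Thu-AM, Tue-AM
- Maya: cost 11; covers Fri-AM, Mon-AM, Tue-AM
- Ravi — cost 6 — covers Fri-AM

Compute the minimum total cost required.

Choose Lior and Maya: together they cover Fri-AM, Mon-AM, Thu-AM, Tue-AM, Thu-PM — every shift.
Total cost: 10 + 11 = 21.
No cover costs less than 21.

21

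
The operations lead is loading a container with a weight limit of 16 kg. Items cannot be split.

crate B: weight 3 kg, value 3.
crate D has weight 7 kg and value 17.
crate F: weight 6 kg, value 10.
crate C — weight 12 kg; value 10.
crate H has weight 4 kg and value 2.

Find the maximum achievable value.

This is a 0-1 knapsack instance.
crate B + crate D + crate F: weight 3 + 7 + 6 = 16 ≤ 16, value 3 + 17 + 10 = 30.
crate D + crate F: weight 7 + 6 = 13 ≤ 16, value 17 + 10 = 27.
crate B + crate D + crate H: weight 3 + 7 + 4 = 14 ≤ 16, value 3 + 17 + 2 = 22.
Best is crate B, crate D, and crate F with total value 30.

30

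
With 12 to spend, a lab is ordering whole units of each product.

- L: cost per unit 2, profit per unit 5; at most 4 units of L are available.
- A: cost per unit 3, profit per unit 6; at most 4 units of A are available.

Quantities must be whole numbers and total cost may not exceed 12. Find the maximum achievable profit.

L has the best ratio (5/2); taking only L gives at most 4×5 = 20 (stopped by the supply cap of 4).
Mixing does better — 3×L and 2×A: cost 12 ≤ 12, profit 3·5 + 2·6 = 27.

27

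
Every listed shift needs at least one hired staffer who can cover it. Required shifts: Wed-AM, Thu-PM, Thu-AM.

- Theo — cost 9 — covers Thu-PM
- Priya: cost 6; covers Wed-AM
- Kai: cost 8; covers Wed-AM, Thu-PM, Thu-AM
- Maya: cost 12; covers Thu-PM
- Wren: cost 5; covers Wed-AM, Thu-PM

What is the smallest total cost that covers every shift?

8

The greedy cost-per-new-shift heuristic would pick Wren and Kai for 13, but a cheaper cover exists.
Kai alone covers Wed-AM, Thu-PM, Thu-AM — every shift.
Total cost: 8.
No cover costs less than 8.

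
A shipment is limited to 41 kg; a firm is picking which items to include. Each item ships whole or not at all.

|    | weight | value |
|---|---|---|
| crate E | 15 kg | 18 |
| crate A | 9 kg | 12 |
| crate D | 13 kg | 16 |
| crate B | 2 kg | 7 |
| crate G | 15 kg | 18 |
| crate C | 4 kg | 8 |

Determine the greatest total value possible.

55

crate E + crate A + crate B + crate G: weight 15 + 9 + 2 + 15 = 41 ≤ 41, value 18 + 12 + 7 + 18 = 55.
crate E + crate A + crate D + crate C: weight 15 + 9 + 13 + 4 = 41 ≤ 41, value 18 + 12 + 16 + 8 = 54.
Best is crate E, crate A, crate B, and crate G with total value 55.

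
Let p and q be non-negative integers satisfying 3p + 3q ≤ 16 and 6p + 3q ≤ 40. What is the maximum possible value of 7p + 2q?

Relaxing integrality, the LP optimum is 37.33 at (p,q) = (5.33, 0), which is not an integer point.
(p,q)=(5,0): 3·5+3·0=15≤16, 6·5+3·0=30≤40, objective 35.
(p,q)=(4,1): 3·4+3·1=15≤16, 6·4+3·1=27≤40, objective 30.
(p,q)=(4,0): 3·4+3·0=12≤16, 6·4+3·0=24≤40, objective 28.
No feasible integer point exceeds 35.

35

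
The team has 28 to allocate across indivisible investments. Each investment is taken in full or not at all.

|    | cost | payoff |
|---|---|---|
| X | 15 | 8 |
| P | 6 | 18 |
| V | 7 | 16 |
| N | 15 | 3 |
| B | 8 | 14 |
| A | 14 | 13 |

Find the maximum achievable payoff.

48

Allowing fractional choices, the relaxed optimum would be about 54.5, but investments are indivisible.
P + V + A: cost 6 + 7 + 14 = 27 ≤ 28, payoff 18 + 16 + 13 = 47.
P + V + B: cost 6 + 7 + 8 = 21 ≤ 28, payoff 18 + 16 + 14 = 48.
Best is P, V, and B with total payoff 48.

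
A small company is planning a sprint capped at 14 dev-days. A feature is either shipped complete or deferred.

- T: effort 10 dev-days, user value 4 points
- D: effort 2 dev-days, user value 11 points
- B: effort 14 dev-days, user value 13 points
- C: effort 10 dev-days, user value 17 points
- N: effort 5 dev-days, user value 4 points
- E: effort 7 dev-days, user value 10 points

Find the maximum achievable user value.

28

Treat it as a binary knapsack problem.
D + C: effort 2 + 10 = 12 ≤ 14, user value 11 + 17 = 28.
D + E: effort 2 + 7 = 9 ≤ 14, user value 11 + 10 = 21.
D + N + E: effort 2 + 5 + 7 = 14 ≤ 14, user value 11 + 4 + 10 = 25.
Best is D and C with total user value 28.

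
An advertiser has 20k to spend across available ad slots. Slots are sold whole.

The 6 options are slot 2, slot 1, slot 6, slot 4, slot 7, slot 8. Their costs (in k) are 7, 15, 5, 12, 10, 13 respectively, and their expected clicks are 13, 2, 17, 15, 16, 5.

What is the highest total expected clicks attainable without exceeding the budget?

33

Take slot 6 and slot 7: cost 5 + 10 = 15 ≤ 20, expected clicks 17 + 16 = 33.
No other feasible combination does better.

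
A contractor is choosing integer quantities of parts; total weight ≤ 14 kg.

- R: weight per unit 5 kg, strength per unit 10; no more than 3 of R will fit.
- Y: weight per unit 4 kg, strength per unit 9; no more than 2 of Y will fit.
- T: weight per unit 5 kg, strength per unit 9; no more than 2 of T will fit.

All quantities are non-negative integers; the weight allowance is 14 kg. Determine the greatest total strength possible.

29

Take 2×R and 1×Y: weight 14 ≤ 14, strength 2·10 + 1·9 = 29.
No other integer combination yields more.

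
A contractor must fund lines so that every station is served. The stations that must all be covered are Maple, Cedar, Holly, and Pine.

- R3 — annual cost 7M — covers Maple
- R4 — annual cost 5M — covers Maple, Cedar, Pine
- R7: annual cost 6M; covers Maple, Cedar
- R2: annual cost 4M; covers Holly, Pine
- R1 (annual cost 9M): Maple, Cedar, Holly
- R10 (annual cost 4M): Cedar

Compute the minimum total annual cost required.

9

Choose R4 and R2: together they cover Maple, Cedar, Holly, Pine — every station.
Total annual cost: 5 + 4 = 9.
No cover costs less than 9.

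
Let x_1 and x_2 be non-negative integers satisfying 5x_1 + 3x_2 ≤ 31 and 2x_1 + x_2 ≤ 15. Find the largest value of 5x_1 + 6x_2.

(x_1,x_2)=(0,10) is feasible, giving 60.
(x_1,x_2)=(0,9) is feasible, giving 54.
The best lattice point is (0,10), giving 60.

60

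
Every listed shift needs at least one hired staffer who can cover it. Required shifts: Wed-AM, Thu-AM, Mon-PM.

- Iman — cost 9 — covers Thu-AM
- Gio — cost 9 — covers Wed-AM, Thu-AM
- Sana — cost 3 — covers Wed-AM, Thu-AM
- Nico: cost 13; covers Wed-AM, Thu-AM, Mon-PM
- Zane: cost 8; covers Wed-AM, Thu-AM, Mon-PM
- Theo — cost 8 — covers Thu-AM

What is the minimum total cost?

Zane alone covers Wed-AM, Thu-AM, Mon-PM — every shift.
Total cost: 8.

8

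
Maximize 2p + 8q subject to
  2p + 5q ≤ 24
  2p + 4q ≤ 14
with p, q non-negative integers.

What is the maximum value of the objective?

(p,q)=(1,3): 2·1+5·3=17≤24, 2·1+4·3=14≤14, objective 26.
(p,q)=(0,3): 2·0+5·3=15≤24, 2·0+4·3=12≤14, objective 24.
(p,q)=(2,2): 2·2+5·2=14≤24, 2·2+4·2=12≤14, objective 20.
(p,q)=(1,2): 2·1+5·2=12≤24, 2·1+4·2=10≤14, objective 18.
The best lattice point is (1,3), giving 26.

26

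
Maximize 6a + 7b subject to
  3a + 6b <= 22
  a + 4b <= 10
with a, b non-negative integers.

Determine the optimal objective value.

The continuous relaxation peaks at (7.33, 0) with value 44.00; rounding to a feasible lattice point costs some objective.
(a,b)=(7,0) is feasible, giving 42.
(a,b)=(6,0) is feasible, giving 36.
The best lattice point is (7,0), giving 42.

42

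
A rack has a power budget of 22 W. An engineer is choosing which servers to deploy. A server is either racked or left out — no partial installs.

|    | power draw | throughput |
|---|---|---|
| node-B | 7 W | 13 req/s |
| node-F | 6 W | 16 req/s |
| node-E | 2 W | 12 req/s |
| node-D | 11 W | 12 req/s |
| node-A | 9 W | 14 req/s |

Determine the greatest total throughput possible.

Take node-B, node-F, and node-A: power draw 7 + 6 + 9 = 22 ≤ 22, throughput 13 + 16 + 14 = 43.
No other feasible combination does better.

43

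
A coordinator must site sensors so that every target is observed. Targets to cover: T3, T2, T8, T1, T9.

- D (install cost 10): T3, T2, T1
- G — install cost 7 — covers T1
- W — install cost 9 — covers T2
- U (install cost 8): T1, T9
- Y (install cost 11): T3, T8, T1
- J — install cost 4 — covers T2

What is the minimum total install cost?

Choose U, Y, and J: together they cover T3, T2, T8, T1, T9 — every target.
Total install cost: 8 + 11 + 4 = 23.

23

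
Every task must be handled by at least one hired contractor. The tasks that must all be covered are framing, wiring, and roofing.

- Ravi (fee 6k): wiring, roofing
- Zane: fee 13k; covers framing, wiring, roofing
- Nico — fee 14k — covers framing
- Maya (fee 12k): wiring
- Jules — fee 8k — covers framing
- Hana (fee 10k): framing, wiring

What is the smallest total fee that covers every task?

The greedy cost-per-new-task heuristic would pick Ravi and Jules for 14, but a cheaper cover exists.
Zane alone covers framing, wiring, roofing — every task.
Total fee: 13.
No cover costs less than 13.

13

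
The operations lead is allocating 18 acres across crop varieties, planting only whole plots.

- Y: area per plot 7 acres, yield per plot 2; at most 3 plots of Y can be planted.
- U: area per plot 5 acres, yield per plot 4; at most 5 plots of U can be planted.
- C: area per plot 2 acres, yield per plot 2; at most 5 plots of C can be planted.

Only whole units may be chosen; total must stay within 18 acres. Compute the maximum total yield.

16

This is a bounded integer knapsack.
1×U and 5×C: area 15 ≤ 18, yield 1·4 + 5·2 = 14.
2×U and 4×C: area 18 ≤ 18, yield 2·4 + 4·2 = 16.
Best is 16.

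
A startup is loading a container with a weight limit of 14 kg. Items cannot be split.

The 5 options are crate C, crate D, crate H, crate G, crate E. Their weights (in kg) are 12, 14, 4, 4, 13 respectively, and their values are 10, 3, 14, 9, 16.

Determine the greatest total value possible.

This is a 0-1 knapsack instance.
Allowing fractional choices, the relaxed optimum would be about 30.4, but items are indivisible.
crate H + crate G: weight 4 + 4 = 8 ≤ 14, value 14 + 9 = 23.
crate E: weight 13 ≤ 14, value 16.
Best is crate H and crate G with total value 23.

23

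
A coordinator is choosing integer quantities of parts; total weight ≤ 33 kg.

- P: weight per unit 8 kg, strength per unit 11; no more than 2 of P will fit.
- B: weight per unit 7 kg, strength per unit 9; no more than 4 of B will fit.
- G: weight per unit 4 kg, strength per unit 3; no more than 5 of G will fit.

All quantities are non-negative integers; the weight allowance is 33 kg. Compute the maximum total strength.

Take 1×P, 3×B, and 1×G: weight 33 ≤ 33, strength 1·11 + 3·9 + 1·3 = 41.
No other integer combination yields more.

41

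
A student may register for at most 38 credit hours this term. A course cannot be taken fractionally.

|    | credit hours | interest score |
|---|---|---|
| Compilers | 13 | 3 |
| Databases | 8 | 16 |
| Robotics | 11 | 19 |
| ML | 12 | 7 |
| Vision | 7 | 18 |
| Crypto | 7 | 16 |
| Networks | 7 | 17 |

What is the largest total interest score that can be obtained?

70

Take Robotics, Vision, Crypto, and Networks: credit hours 11 + 7 + 7 + 7 = 32 ≤ 38, interest score 19 + 18 + 16 + 17 = 70.
No feasible combination exceeds this.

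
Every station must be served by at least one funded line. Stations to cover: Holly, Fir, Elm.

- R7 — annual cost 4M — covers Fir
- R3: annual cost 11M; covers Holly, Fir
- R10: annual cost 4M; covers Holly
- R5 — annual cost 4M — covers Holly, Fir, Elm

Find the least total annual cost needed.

R5 alone covers Holly, Fir, Elm — every station.
Total annual cost: 4.
No cover costs less than 4.

4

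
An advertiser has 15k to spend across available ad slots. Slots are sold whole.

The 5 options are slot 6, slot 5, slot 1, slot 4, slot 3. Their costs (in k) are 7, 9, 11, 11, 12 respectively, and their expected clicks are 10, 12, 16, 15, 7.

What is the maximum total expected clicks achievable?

16

Take slot 1: cost 11 ≤ 15, expected clicks 16.
No other feasible combination does better.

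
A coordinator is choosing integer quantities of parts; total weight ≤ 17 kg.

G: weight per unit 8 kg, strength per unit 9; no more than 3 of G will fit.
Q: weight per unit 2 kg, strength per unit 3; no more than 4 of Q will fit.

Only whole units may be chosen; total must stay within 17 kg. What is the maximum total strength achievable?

21

1×G and 3×Q: weight 14 ≤ 17, strength 1·9 + 3·3 = 18.
1×G and 4×Q: weight 16 ≤ 17, strength 1·9 + 4·3 = 21.
Best is 21.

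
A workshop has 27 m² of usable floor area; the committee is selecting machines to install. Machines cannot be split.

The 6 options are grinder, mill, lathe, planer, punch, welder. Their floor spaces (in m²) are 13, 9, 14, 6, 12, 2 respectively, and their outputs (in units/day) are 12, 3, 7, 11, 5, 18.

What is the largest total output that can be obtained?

41

lathe + planer + welder: floor space 14 + 6 + 2 = 22 ≤ 27, output 7 + 11 + 18 = 36.
grinder + planer + welder: floor space 13 + 6 + 2 = 21 ≤ 27, output 12 + 11 + 18 = 41.
Best is grinder, planer, and welder with total output 41.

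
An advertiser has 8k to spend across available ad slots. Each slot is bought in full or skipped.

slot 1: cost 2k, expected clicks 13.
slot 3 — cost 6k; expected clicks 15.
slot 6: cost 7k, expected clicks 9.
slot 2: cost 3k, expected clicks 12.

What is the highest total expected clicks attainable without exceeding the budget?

28

slot 1 + slot 3: cost 2 + 6 = 8 ≤ 8, expected clicks 13 + 15 = 28.
slot 3: cost 6 ≤ 8, expected clicks 15.
slot 1 + slot 2: cost 2 + 3 = 5 ≤ 8, expected clicks 13 + 12 = 25.
Best is slot 1 and slot 3 with total expected clicks 28.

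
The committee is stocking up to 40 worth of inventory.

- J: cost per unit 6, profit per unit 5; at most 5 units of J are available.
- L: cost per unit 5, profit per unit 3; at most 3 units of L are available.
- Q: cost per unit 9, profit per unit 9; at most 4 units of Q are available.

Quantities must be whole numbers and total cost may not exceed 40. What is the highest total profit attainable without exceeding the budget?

This is a bounded integer knapsack.
2×J and 3×Q: cost 39 ≤ 40, profit 2·5 + 3·9 = 37.
4×Q: cost 36 ≤ 40, profit 4·9 = 36.
Best is 37.

37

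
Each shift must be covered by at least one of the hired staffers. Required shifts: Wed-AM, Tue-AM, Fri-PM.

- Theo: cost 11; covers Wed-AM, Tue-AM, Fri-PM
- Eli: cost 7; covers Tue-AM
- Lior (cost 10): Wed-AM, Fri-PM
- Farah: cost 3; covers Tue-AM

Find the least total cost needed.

The greedy cost-per-new-shift heuristic would pick Farah and Lior for 13, but a cheaper cover exists.
Theo alone covers Wed-AM, Tue-AM, Fri-PM — every shift.
Total cost: 11.
No cover costs less than 11.

11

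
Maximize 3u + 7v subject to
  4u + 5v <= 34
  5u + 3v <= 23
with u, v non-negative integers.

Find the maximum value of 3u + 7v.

(u,v)=(1,6): 4·1+5·6=34≤34, 5·1+3·6=23≤23, objective 45.
(u,v)=(0,6): 4·0+5·6=30≤34, 5·0+3·6=18≤23, objective 42.
(u,v)=(1,5): 4·1+5·5=29≤34, 5·1+3·5=20≤23, objective 38.
Maximum is 45 at (u,v)=(1,6).

45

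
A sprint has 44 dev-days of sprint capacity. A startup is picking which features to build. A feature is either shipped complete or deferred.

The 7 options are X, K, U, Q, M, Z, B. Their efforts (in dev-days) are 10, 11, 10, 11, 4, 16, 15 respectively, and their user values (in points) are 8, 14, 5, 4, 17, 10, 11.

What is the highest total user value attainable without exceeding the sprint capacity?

50

Take X, K, M, and B: effort 10 + 11 + 4 + 15 = 40 ≤ 44, user value 8 + 14 + 17 + 11 = 50.
No other feasible combination does better.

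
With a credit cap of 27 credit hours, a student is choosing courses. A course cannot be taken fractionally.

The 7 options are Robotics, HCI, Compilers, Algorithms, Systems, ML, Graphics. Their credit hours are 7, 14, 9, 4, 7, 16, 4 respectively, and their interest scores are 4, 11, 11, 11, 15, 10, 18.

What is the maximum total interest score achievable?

55

Take Compilers, Algorithms, Systems, and Graphics: credit hours 9 + 4 + 7 + 4 = 24 ≤ 27, interest score 11 + 11 + 15 + 18 = 55.
No other feasible combination does better.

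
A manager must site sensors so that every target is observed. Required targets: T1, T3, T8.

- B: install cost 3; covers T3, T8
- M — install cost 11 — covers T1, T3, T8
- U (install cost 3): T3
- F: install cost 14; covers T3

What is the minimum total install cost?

The greedy cost-per-new-target heuristic would pick B and M for 14, but a cheaper cover exists.
M alone covers T1, T3, T8 — every target.
Total install cost: 11.
No cover costs less than 11.

11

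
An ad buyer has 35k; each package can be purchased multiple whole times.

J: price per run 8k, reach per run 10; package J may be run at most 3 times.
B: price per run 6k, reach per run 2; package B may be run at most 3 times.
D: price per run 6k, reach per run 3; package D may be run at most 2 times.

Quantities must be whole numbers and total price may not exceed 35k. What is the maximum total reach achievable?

J has the best ratio (10/8); taking only J gives at most 3×10 = 30 (stopped by the supply cap of 3).
Mixing does better — 3×J and 1×D: price 30 ≤ 35, reach 3·10 + 1·3 = 33.

33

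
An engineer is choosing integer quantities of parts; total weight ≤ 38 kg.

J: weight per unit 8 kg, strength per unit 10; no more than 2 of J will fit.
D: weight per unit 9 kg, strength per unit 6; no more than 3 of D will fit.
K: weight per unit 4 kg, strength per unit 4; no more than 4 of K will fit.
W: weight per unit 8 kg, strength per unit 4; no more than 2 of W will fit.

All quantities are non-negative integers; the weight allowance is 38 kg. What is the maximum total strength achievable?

This is a bounded integer knapsack.
J has the best ratio (10/8); taking only J gives at most 2×10 = 20 (stopped by the supply cap of 2).
Mixing does better — 2×J, 1×D, and 3×K: weight 37 ≤ 38, strength 2·10 + 1·6 + 3·4 = 38.

38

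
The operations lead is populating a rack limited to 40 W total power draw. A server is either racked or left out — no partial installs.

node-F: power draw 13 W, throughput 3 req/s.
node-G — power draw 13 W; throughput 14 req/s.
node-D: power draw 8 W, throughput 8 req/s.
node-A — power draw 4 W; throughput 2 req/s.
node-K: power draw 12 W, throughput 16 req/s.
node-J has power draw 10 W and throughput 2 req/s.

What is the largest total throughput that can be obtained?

40

Allowing fractional choices, the relaxed optimum would be about 40.7, but servers are indivisible.
node-G + node-D + node-A + node-K: power draw 13 + 8 + 4 + 12 = 37 ≤ 40, throughput 14 + 8 + 2 + 16 = 40.
node-G + node-A + node-K + node-J: power draw 13 + 4 + 12 + 10 = 39 ≤ 40, throughput 14 + 2 + 16 + 2 = 34.
node-G + node-D + node-K: power draw 13 + 8 + 12 = 33 ≤ 40, throughput 14 + 8 + 16 = 38.
Best is node-G, node-D, node-A, and node-K with total throughput 40.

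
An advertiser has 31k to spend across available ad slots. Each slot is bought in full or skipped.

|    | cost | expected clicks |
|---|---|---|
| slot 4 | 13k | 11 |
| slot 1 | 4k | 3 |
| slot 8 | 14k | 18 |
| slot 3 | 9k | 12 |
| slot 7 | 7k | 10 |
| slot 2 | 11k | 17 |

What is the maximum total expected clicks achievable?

42

Allowing fractional choices, the relaxed optimum would be about 44.1, but ad slots are indivisible.
slot 8 + slot 3 + slot 7: cost 14 + 9 + 7 = 30 ≤ 31, expected clicks 18 + 12 + 10 = 40.
slot 1 + slot 3 + slot 7 + slot 2: cost 4 + 9 + 7 + 11 = 31 ≤ 31, expected clicks 3 + 12 + 10 + 17 = 42.
Best is slot 1, slot 3, slot 7, and slot 2 with total expected clicks 42.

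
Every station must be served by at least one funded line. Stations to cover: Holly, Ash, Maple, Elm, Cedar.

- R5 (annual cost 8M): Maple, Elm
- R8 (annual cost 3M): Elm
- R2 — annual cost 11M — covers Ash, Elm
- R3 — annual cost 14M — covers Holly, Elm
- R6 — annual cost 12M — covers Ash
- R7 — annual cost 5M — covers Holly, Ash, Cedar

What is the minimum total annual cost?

This is an integer covering problem.
The greedy cost-per-new-station heuristic would pick R7, R8, and R5 for 16, but a cheaper cover exists.
Choose R5 and R7: together they cover Holly, Ash, Maple, Elm, Cedar — every station.
Total annual cost: 8 + 5 = 13.
No cover costs less than 13.

13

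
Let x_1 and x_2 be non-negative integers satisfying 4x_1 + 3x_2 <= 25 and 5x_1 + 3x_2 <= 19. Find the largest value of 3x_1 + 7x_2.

(x_1,x_2)=(0,6): 4·0+3·6=18≤25, 5·0+3·6=18≤19, objective 42.
(x_1,x_2)=(0,5): 4·0+3·5=15≤25, 5·0+3·5=15≤19, objective 35.
Maximum is 42 at (x_1,x_2)=(0,6).

42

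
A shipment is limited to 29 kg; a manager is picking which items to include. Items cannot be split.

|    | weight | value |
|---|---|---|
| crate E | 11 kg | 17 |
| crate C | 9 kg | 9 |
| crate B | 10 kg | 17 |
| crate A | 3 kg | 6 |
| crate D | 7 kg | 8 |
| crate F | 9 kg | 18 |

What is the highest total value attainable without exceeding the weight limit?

49

crate B + crate A + crate D + crate F: weight 10 + 3 + 7 + 9 = 29 ≤ 29, value 17 + 6 + 8 + 18 = 49.
crate C + crate B + crate F: weight 9 + 10 + 9 = 28 ≤ 29, value 9 + 17 + 18 = 44.
Best is crate B, crate A, crate D, and crate F with total value 49.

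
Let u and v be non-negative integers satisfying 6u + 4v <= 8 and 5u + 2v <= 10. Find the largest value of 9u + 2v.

9

(u,v)=(1,0) is feasible, giving 9.
(u,v)=(0,1) is feasible, giving 2.
(u,v)=(0,0) is feasible, giving 0.
The best lattice point is (1,0), giving 9.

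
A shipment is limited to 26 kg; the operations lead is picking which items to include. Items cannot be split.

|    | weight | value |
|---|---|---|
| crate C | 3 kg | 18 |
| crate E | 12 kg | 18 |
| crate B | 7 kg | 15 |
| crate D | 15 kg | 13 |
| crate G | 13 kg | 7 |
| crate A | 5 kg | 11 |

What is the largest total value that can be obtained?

51

This is an integer program with binary decision variables.
crate C + crate E + crate A: weight 3 + 12 + 5 = 20 ≤ 26, value 18 + 18 + 11 = 47.
crate C + crate B + crate D: weight 3 + 7 + 15 = 25 ≤ 26, value 18 + 15 + 13 = 46.
crate C + crate E + crate B: weight 3 + 12 + 7 = 22 ≤ 26, value 18 + 18 + 15 = 51.
Best is crate C, crate E, and crate B with total value 51.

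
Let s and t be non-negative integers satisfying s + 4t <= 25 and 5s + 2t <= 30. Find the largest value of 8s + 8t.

Relaxing integrality, the LP optimum is 73.33 at (s,t) = (3.89, 5.28), which is not an integer point.
(s,t)=(4,5): 1·4+4·5=24≤25, 5·4+2·5=30≤30, objective 72.
(s,t)=(4,4): 1·4+4·4=20≤25, 5·4+2·4=28≤30, objective 64.
(s,t)=(3,5): 1·3+4·5=23≤25, 5·3+2·5=25≤30, objective 64.
Maximum is 72 at (s,t)=(4,5).

72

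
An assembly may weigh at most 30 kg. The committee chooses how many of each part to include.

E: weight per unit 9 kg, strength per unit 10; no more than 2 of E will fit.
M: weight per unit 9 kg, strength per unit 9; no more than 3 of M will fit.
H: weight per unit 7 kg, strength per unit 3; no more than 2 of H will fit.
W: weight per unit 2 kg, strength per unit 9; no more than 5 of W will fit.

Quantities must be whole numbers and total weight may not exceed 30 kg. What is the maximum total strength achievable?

65

1×E, 1×M, and 5×W: weight 28 ≤ 30, strength 1·10 + 1·9 + 5·9 = 64.
2×E and 5×W: weight 28 ≤ 30, strength 2·10 + 5·9 = 65.
Best is 65.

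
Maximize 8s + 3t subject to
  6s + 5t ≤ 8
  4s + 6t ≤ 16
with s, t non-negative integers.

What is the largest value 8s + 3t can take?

(s,t)=(1,0): 6·1+5·0=6≤8, 4·1+6·0=4≤16, objective 8.
(s,t)=(0,1): 6·0+5·1=5≤8, 4·0+6·1=6≤16, objective 3.
(s,t)=(0,0): 6·0+5·0=0≤8, 4·0+6·0=0≤16, objective 0.
The best lattice point is (1,0), giving 8.

8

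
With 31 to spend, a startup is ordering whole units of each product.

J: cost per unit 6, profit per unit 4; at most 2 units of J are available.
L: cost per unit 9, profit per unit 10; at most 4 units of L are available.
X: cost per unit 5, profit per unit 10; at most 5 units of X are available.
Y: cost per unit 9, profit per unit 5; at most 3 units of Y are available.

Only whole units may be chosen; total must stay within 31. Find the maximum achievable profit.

54

X has the best ratio (10/5); taking only X gives at most 5×10 = 50 (stopped by the supply cap of 5).
Mixing does better — 1×J and 5×X: cost 31 ≤ 31, profit 1·4 + 5·10 = 54.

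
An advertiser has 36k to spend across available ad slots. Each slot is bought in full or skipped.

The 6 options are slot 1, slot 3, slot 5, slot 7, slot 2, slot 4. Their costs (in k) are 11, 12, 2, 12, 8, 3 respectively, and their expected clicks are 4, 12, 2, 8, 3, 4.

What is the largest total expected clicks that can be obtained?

27

Take slot 3, slot 7, slot 2, and slot 4: cost 12 + 12 + 8 + 3 = 35 ≤ 36, expected clicks 12 + 8 + 3 + 4 = 27.
No other feasible combination does better.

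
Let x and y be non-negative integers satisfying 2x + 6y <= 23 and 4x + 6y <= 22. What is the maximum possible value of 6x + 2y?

(x,y)=(5,0) is feasible, giving 30.
(x,y)=(4,1) is feasible, giving 26.
(x,y)=(4,0) is feasible, giving 24.
Maximum is 30 at (x,y)=(5,0).

30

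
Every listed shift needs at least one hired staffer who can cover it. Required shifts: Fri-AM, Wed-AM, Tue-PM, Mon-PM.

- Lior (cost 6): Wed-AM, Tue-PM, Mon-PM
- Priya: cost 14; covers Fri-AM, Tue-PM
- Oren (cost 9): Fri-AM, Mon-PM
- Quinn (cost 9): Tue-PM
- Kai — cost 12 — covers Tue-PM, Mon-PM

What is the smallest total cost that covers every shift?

Choose Lior and Oren: together they cover Fri-AM, Wed-AM, Tue-PM, Mon-PM — every shift.
Total cost: 6 + 9 = 15.
No cover costs less than 15.

15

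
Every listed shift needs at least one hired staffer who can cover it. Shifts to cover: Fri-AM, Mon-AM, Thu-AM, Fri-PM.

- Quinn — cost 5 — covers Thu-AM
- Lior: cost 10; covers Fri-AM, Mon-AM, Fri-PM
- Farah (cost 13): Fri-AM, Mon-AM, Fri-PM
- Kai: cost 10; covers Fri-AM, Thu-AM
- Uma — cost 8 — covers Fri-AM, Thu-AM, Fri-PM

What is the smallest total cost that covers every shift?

15

Choose Quinn and Lior: together they cover Fri-AM, Mon-AM, Thu-AM, Fri-PM — every shift.
Total cost: 5 + 10 = 15.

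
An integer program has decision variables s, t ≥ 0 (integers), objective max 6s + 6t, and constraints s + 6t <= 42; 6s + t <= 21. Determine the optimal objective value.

Relaxing integrality, the LP optimum is 54.00 at (s,t) = (2.4, 6.6), which is not an integer point.
(s,t)=(2,6): 1·2+6·6=38≤42, 6·2+1·6=18≤21, objective 48.
(s,t)=(1,6): 1·1+6·6=37≤42, 6·1+1·6=12≤21, objective 42.
(s,t)=(2,5): 1·2+6·5=32≤42, 6·2+1·5=17≤21, objective 42.
The best lattice point is (2,6), giving 48.

48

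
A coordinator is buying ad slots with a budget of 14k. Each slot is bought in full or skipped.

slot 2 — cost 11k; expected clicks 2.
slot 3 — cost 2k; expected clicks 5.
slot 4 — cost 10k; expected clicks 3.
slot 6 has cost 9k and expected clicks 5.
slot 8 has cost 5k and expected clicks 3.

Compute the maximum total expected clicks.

10

slot 3 + slot 4: cost 2 + 10 = 12 ≤ 14, expected clicks 5 + 3 = 8.
slot 3 + slot 6: cost 2 + 9 = 11 ≤ 14, expected clicks 5 + 5 = 10.
slot 3 + slot 8: cost 2 + 5 = 7 ≤ 14, expected clicks 5 + 3 = 8.
Best is slot 3 and slot 6 with total expected clicks 10.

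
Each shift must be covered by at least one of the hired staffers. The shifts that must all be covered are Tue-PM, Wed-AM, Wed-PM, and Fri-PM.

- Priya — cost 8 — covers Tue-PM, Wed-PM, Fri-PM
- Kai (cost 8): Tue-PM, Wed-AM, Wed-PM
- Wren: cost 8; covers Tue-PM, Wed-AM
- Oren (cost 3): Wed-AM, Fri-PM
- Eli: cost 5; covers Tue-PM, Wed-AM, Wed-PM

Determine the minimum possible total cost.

Choose Oren and Eli: together they cover Tue-PM, Wed-AM, Wed-PM, Fri-PM — every shift.
Total cost: 3 + 5 = 8.

8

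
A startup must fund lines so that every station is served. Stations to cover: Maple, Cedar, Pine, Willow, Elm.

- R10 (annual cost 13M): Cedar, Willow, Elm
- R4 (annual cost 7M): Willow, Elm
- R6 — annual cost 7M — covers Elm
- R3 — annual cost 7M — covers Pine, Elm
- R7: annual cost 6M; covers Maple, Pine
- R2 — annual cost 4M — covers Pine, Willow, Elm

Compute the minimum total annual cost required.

The greedy cost-per-new-station heuristic would pick R2, R7, and R10 for 23, but a cheaper cover exists.
Choose R10 and R7: together they cover Maple, Cedar, Pine, Willow, Elm — every station.
Total annual cost: 13 + 6 = 19.
No cover costs less than 19.

19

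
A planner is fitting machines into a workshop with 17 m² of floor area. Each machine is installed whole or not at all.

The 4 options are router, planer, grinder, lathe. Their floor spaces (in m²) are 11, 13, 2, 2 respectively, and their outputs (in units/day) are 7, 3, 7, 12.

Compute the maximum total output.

Take router, grinder, and lathe: floor space 11 + 2 + 2 = 15 ≤ 17, output 7 + 7 + 12 = 26.
No other feasible combination does better.

26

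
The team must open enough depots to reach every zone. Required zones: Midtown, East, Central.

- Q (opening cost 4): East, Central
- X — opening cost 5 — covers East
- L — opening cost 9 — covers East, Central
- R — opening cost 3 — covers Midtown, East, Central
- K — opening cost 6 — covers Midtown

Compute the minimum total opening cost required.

This is an integer covering problem.
R alone covers Midtown, East, Central — every zone.
Total opening cost: 3.
No cover costs less than 3.

3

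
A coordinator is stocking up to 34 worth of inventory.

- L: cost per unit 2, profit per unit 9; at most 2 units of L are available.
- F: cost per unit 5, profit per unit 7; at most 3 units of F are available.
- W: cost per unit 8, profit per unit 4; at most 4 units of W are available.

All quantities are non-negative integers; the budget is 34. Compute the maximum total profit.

Take 2×L, 3×F, and 1×W: cost 27 ≤ 34, profit 2·9 + 3·7 + 1·4 = 43.
L has the best ratio (9/2) and is taken to its limit of 2; remaining capacity is filled optimally with the others.

43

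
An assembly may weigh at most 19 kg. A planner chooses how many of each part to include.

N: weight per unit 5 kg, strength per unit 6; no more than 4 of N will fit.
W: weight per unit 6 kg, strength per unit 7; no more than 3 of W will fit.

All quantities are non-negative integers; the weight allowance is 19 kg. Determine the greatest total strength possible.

N has the best ratio (6/5); taking only N gives at most 3×6 = 18 (stopped by the weight limit).
Mixing does better — 3×W: weight 18 ≤ 19, strength 3·7 = 21.

21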